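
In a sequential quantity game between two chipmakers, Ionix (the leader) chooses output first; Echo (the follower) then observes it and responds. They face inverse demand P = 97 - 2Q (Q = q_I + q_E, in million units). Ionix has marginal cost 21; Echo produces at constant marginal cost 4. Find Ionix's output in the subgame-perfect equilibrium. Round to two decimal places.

The follower Echo best-responds to any q_I: π_E = (97 - 2Q)q_E - 4q_E.
Setting the follower's marginal profit to zero, 93 - 2q_I - 4q_E = 0, i.e. q_E = (93 - 2q_I)/4.
The leader anticipates this reaction. Substituting into P = 97 - 2Q gives P = 101/2 - q_I, so π_I = (101/2 - q_I)q_I - 21q_I.
Maximising: ∂π_I/∂q_I = 59/2 - 2q_I = 0, giving q_I = 59/4.
Then q_E = (93 - 2·(59/4))/4 = 127/8.

14.75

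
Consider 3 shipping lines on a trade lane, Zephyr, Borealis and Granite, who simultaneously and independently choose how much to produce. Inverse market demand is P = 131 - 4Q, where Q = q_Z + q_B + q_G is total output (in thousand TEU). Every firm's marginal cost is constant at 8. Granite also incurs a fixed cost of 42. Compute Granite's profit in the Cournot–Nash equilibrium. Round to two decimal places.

194.39

A representative firm's profit is π_i = q_i(131 - 4Q) - 8q_i.
First-order condition (treating rivals' output as given): 123 - 8q_i - 4·Σ_{j≠i} q_j = 0.
By symmetry each firm produces the same amount; substituting Σ_{j≠i} q_j = 2q_i yields q_i = 123/16.
Price P = 131 - 4·(369/16) = 155/4.
Granite's profit: (155/4 - 8)·(123/16) - 42 = 194.3906.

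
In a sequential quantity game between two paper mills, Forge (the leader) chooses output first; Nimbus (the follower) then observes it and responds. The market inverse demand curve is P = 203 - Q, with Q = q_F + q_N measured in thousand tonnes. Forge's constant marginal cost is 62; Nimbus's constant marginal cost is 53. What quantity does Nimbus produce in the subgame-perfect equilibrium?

The follower Nimbus best-responds to any q_F: π_N = (203 - Q)q_N - 53q_N.
Setting the follower's marginal profit to zero, 150 - q_F - 2q_N = 0, i.e. q_N = (150 - q_F)/2.
The leader anticipates this reaction. Substituting into P = 203 - Q gives P = 128 - (1/2)q_F, so π_F = (128 - (1/2)q_F)q_F - 62q_F.
The leader's first-order condition 66 - q_F = 0 yields q_F = 66.
Then q_N = (150 - 66)/2 = 42.

42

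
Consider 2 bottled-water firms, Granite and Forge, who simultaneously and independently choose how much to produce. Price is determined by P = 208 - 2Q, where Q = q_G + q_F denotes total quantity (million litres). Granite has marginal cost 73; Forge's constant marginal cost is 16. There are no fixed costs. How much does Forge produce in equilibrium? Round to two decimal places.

Granite's profit: π_G = (208 - 2Q)q_G - (73q_G). Setting ∂π_G/∂q_G = 0: 135 - 4q_G - 2(q_F) = 0.
Forge's first-order condition: 192 - 4q_F - 2(q_G) = 0.
Rearranging gives the reaction functions q_G = (135 - 2q_F)/4 and q_F = (192 - 2q_G)/4.
Solving the pair: q_G = 13, q_F = 83/2.

41.50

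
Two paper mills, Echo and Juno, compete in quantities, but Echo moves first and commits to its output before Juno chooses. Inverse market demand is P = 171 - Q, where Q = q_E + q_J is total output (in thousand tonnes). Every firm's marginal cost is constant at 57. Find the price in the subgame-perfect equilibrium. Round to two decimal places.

The follower Juno best-responds to any q_E: π_J = (171 - Q)q_J - 57q_J.
Follower FOC: 114 - q_E - 2q_J = 0, so q_J(q_E) = (114 - q_E)/2.
Echo substitutes q_J(q_E) into its own profit: π_E = q_E(171 - q_E - (114 - q_E)/2) - 57q_E = (114 - (1/2)q_E)q_E - 57q_E.
Maximising: ∂π_E/∂q_E = 57 - q_E = 0, giving q_E = 57.
Then q_J = (114 - 57)/2 = 57/2.
Total output Q = 171/2, so price P = 171 - 171/2 = 171/2.

85.50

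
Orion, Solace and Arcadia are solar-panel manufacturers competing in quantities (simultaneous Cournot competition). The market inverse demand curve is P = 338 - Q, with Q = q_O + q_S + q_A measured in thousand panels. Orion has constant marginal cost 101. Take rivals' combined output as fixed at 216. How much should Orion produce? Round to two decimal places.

With rivals' combined output fixed at 216, Orion's profit is π_O = (338 - 216 - q_O)q_O - (101q_O) = (122 - q_O)q_O - (101q_O).
∂π_O/∂q_O = 21 - 2q_O = 0, so q_O = 21/2.

10.50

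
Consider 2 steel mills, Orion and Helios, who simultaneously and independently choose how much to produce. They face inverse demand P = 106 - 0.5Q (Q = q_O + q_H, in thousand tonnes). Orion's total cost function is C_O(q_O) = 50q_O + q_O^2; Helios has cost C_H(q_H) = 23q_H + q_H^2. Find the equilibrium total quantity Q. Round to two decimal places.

39.71

Orion's profit: π_O = (106 - 0.5Q)q_O - (50q_O + q_O²). Setting ∂π_O/∂q_O = 0: 56 - 3q_O - (1/2)(q_H) = 0.
Helios's first-order condition: 83 - 3q_H - (1/2)(q_O) = 0.
So q_O = (56 - (1/2)q_H)/3 and q_H = (83 - (1/2)q_O)/3.
Substituting one into the other gives q_O = 506/35 and q_H = 884/35.
Total output Q = 506/35 + 884/35 = 278/7.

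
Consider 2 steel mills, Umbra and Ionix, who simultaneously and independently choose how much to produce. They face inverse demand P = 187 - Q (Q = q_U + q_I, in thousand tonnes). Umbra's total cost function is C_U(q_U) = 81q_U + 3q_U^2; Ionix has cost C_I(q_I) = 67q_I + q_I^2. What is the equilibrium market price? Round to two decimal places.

149.65

Umbra's profit: π_U = (187 - Q)q_U - (81q_U + 3q_U²). Setting ∂π_U/∂q_U = 0: 106 - 8q_U - (q_I) = 0.
Ionix's profit: π_I = (187 - Q)q_I - (67q_I + q_I²). Setting ∂π_I/∂q_I = 0: 120 - 4q_I - (q_U) = 0.
Rearranging gives the reaction functions q_U = (106 - q_I)/8 and q_I = (120 - q_U)/4.
Substituting one into the other gives q_U = 304/31 and q_I = 854/31.
Total output Q = 1158/31, so price P = 187 - 1158/31 = 149.6452.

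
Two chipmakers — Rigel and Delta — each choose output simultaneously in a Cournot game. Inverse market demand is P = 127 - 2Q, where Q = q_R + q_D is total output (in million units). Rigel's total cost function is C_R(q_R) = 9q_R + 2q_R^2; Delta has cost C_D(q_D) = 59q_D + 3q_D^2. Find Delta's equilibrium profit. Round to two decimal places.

Rigel's profit: π_R = (127 - 2Q)q_R - (9q_R + 2q_R²). Setting ∂π_R/∂q_R = 0: 118 - 8q_R - 2(q_D) = 0.
Delta's profit: π_D = (127 - 2Q)q_D - (59q_D + 3q_D²). Setting ∂π_D/∂q_D = 0: 68 - 10q_D - 2(q_R) = 0.
Best responses: q_R = (118 - 2q_D)/8, q_D = (68 - 2q_R)/10.
Substituting one into the other gives q_R = 261/19 and q_D = 77/19.
Price P = 127 - 2·(338/19) = 1737/19.
Delta's profit: (1737/19)·(77/19) - 59·(77/19) - 3(77/19)² = 82.1191.

82.12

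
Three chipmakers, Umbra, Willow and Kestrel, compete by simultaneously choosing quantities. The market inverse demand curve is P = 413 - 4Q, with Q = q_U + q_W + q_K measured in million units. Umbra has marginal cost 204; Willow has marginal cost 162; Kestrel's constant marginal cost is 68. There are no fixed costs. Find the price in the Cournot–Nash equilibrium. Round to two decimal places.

Umbra's profit: π_U = (413 - 4Q)q_U - (204q_U). Setting ∂π_U/∂q_U = 0: 209 - 8q_U - 4(q_W + q_K) = 0.
Willow's profit: π_W = (413 - 4Q)q_W - (162q_W). Setting ∂π_W/∂q_W = 0: 251 - 8q_W - 4(q_U + q_K) = 0.
Kestrel's profit: π_K = (413 - 4Q)q_K - (68q_K). Setting ∂π_K/∂q_K = 0: 345 - 8q_K - 4(q_U + q_W) = 0.
Summing all 3 equations gives 805 − 16Q = 0, hence Q = 805/16.
Back-substituting: q_U = (209 − 805/4)/4 = 31/16, q_W = (251 − 805/4)/4 = 199/16, q_K = (345 − 805/4)/4 = 575/16.
Total output Q = 805/16, so price P = 413 - 4·(805/16) = 847/4.

211.75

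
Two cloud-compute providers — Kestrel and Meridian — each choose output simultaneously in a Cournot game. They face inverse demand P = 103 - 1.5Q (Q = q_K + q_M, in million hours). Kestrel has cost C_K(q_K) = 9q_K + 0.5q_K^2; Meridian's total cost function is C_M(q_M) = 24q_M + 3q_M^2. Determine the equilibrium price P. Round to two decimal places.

Kestrel's profit: π_K = (103 - 1.5Q)q_K - (9q_K + (1/2)q_K²). Setting ∂π_K/∂q_K = 0: 94 - 4q_K - (3/2)(q_M) = 0.
Meridian's profit: π_M = (103 - 1.5Q)q_M - (24q_M + 3q_M²). Setting ∂π_M/∂q_M = 0: 79 - 9q_M - (3/2)(q_K) = 0.
So q_K = (94 - (3/2)q_M)/4 and q_M = (79 - (3/2)q_K)/9.
Substituting one into the other gives q_K = 194/9 and q_M = 140/27.
Total output Q = 722/27, so price P = 103 - (3/2)·(722/27) = 566/9.

62.89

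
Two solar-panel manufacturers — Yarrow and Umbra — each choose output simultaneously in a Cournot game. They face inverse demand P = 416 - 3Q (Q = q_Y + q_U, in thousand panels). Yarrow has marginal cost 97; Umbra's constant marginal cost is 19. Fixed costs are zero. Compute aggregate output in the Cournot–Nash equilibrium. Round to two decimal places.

79.56

Yarrow's profit: π_Y = (416 - 3Q)q_Y - (97q_Y). Setting ∂π_Y/∂q_Y = 0: 319 - 6q_Y - 3(q_U) = 0.
Umbra's profit: π_U = (416 - 3Q)q_U - (19q_U). Setting ∂π_U/∂q_U = 0: 397 - 6q_U - 3(q_Y) = 0.
Rearranging gives the reaction functions q_Y = (319 - 3q_U)/6 and q_U = (397 - 3q_Y)/6.
Substituting one into the other gives q_Y = 241/9 and q_U = 475/9.
Total output Q = 241/9 + 475/9 = 716/9.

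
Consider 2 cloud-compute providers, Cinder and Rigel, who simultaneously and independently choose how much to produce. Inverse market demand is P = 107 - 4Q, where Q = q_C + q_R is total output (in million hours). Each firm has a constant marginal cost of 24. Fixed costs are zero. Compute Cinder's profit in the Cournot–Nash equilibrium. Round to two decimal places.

A representative firm's profit is π_i = q_i(107 - 4Q) - 24q_i.
Setting ∂π_i/∂q_i = 0 with rivals' quantities fixed: 83 - 8q_i - 4q_j = 0.
By symmetry each firm produces the same amount; substituting q_j = q_i yields q_i = 83/12.
Price P = 107 - 4·(83/6) = 155/3.
Cinder's profit: (155/3 - 24)·(83/12) = 191.3611.

191.36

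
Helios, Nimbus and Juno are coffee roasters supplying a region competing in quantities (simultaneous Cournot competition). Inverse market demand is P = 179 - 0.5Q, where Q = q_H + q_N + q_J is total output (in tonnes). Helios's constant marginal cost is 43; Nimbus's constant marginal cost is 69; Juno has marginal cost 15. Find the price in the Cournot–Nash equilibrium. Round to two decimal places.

Helios's profit: π_H = (179 - 0.5Q)q_H - (43q_H). Setting ∂π_H/∂q_H = 0: 136 - q_H - (1/2)(q_N + q_J) = 0.
Nimbus's first-order condition: 110 - q_N - (1/2)(q_H + q_J) = 0.
Juno's profit: π_J = (179 - 0.5Q)q_J - (15q_J). Setting ∂π_J/∂q_J = 0: 164 - q_J - (1/2)(q_H + q_N) = 0.
Summing all 3 equations gives 410 − 2Q = 0, hence Q = 205.
Back-substituting: q_H = (136 − 205/2)/(1/2) = 67, q_N = (110 − 205/2)/(1/2) = 15, q_J = (164 − 205/2)/(1/2) = 123.
Total output Q = 205, so price P = 179 - (1/2)·205 = 153/2.

76.50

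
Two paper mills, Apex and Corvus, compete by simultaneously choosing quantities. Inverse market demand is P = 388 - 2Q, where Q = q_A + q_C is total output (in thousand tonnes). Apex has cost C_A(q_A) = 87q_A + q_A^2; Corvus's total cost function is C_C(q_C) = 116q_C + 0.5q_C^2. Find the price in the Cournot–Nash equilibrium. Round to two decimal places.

234.85

Apex's profit: π_A = (388 - 2Q)q_A - (87q_A + q_A²). Setting ∂π_A/∂q_A = 0: 301 - 6q_A - 2(q_C) = 0.
Corvus's first-order condition: 272 - 5q_C - 2(q_A) = 0.
Best responses: q_A = (301 - 2q_C)/6, q_C = (272 - 2q_A)/5.
Substituting one into the other gives q_A = 961/26 and q_C = 515/13.
Total output Q = 1991/26, so price P = 388 - 2·(1991/26) = 234.8462.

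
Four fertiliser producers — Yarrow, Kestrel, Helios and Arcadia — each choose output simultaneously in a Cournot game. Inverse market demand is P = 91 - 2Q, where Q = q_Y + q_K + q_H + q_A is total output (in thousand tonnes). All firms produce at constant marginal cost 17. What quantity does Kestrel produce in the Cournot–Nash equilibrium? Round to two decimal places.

7.40

Each firm earns π_i = (91 - 2Q)q_i - 17q_i.
First-order condition (treating rivals' output as given): 74 - 4q_i - 2·Σ_{j≠i} q_j = 0.
By symmetry each firm produces the same amount; substituting Σ_{j≠i} q_j = 3q_i yields q_i = 74/10 = 37/5.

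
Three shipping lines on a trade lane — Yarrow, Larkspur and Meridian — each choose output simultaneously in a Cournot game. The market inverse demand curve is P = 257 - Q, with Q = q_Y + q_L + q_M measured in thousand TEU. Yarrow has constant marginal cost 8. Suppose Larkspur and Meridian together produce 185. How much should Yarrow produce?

32

With rivals' combined output fixed at 185, Yarrow's profit is π_Y = (257 - 185 - q_Y)q_Y - (8q_Y) = (72 - q_Y)q_Y - (8q_Y).
∂π_Y/∂q_Y = 64 - 2q_Y = 0, so q_Y = 32.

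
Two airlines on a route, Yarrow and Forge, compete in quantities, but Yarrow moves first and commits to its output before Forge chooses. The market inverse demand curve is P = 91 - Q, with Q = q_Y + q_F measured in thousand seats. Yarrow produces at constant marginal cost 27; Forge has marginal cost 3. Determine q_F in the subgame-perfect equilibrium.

Solve by backward induction. Given q_Y, the follower Forge maximises π_F = (91 - q_Y - q_F)q_F - 3q_F.
Follower FOC: 88 - q_Y - 2q_F = 0, so q_F(q_Y) = (88 - q_Y)/2.
Yarrow substitutes q_F(q_Y) into its own profit: π_Y = q_Y(91 - q_Y - (88 - q_Y)/2) - 27q_Y = (47 - (1/2)q_Y)q_Y - 27q_Y.
Maximising: ∂π_Y/∂q_Y = 20 - q_Y = 0, giving q_Y = 20.
Then q_F = (88 - 20)/2 = 34.

34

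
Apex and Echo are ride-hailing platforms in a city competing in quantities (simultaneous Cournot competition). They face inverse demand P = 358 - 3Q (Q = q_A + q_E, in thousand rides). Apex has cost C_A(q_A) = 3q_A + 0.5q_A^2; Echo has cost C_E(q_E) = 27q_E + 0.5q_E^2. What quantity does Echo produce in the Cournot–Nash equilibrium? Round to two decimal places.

Apex's profit: π_A = (358 - 3Q)q_A - (3q_A + (1/2)q_A²). Setting ∂π_A/∂q_A = 0: 355 - 7q_A - 3(q_E) = 0.
Echo's first-order condition: 331 - 7q_E - 3(q_A) = 0.
So q_A = (355 - 3q_E)/7 and q_E = (331 - 3q_A)/7.
Substituting one into the other gives q_A = 373/10 and q_E = 313/10.

31.30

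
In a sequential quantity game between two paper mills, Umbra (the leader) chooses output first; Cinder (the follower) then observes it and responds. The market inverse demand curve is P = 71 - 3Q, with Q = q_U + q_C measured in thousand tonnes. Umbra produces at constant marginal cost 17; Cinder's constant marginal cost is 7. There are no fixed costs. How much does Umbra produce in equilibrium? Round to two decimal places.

7.33

Solve by backward induction. Given q_U, the follower Cinder maximises π_C = (71 - 3q_U - 3q_C)q_C - 7q_C.
Setting the follower's marginal profit to zero, 64 - 3q_U - 6q_C = 0, i.e. q_C = (64 - 3q_U)/6.
The leader anticipates this reaction. Substituting into P = 71 - 3Q gives P = 39 - (3/2)q_U, so π_U = (39 - (3/2)q_U)q_U - 17q_U.
Leader FOC: 22 - 3q_U = 0, so q_U = 22/3.
Then q_C = (64 - 3·(22/3))/6 = 7.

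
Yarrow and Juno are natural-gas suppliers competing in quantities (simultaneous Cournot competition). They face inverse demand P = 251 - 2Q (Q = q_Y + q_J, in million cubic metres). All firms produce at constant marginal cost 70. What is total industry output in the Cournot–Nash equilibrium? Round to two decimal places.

60.33

Each firm earns π_i = (251 - 2Q)q_i - 70q_i.
First-order condition (treating rivals' output as given): 181 - 4q_i - 2q_j = 0.
With identical firms every q_j equals q_i, so q_j = q_i and 181 = 6q_i, giving q_i = 181/6.
Total output Q = 181/6 + 181/6 = 181/3.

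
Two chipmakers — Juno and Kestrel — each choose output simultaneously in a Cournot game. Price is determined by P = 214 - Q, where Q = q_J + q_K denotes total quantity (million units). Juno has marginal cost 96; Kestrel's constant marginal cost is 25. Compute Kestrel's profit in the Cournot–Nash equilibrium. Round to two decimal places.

7511.11

Juno's profit: π_J = (214 - Q)q_J - (96q_J). Setting ∂π_J/∂q_J = 0: 118 - 2q_J - (q_K) = 0.
Kestrel's profit: π_K = (214 - Q)q_K - (25q_K). Setting ∂π_K/∂q_K = 0: 189 - 2q_K - (q_J) = 0.
Rearranging gives the reaction functions q_J = (118 - q_K)/2 and q_K = (189 - q_J)/2.
Substituting one into the other gives q_J = 47/3 and q_K = 260/3.
Price P = 214 - 307/3 = 335/3.
Kestrel's profit: (335/3 - 25)·(260/3) = 7511.1111.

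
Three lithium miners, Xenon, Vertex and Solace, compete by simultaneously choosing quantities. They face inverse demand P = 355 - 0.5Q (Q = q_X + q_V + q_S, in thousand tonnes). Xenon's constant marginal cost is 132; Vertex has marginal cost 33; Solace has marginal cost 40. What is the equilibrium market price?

Xenon's profit: π_X = (355 - 0.5Q)q_X - (132q_X). Setting ∂π_X/∂q_X = 0: 223 - q_X - (1/2)(q_V + q_S) = 0.
Vertex's first-order condition: 322 - q_V - (1/2)(q_X + q_S) = 0.
Solace's first-order condition: 315 - q_S - (1/2)(q_X + q_V) = 0.
Adding the 3 first-order conditions: 860 − 2Q = 0, so Q = 430.
Back-substituting: q_X = (223 − 215)/(1/2) = 16, q_V = (322 − 215)/(1/2) = 214, q_S = (315 − 215)/(1/2) = 200.
Total output Q = 430, so price P = 355 - (1/2)·430 = 140.

140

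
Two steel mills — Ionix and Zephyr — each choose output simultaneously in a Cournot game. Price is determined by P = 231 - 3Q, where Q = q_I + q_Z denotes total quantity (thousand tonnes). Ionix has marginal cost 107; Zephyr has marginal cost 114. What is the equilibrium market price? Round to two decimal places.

Ionix's profit: π_I = (231 - 3Q)q_I - (107q_I). Setting ∂π_I/∂q_I = 0: 124 - 6q_I - 3(q_Z) = 0.
Zephyr's profit: π_Z = (231 - 3Q)q_Z - (114q_Z). Setting ∂π_Z/∂q_Z = 0: 117 - 6q_Z - 3(q_I) = 0.
Rearranging gives the reaction functions q_I = (124 - 3q_Z)/6 and q_Z = (117 - 3q_I)/6.
Substituting one into the other gives q_I = 131/9 and q_Z = 110/9.
Total output Q = 241/9, so price P = 231 - 3·(241/9) = 452/3.

150.67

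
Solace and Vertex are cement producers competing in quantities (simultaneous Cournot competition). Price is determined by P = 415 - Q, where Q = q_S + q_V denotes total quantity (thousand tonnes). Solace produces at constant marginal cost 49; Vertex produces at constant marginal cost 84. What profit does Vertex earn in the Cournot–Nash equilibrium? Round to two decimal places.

Solace's profit: π_S = (415 - Q)q_S - (49q_S). Setting ∂π_S/∂q_S = 0: 366 - 2q_S - (q_V) = 0.
Vertex's first-order condition: 331 - 2q_V - (q_S) = 0.
Best responses: q_S = (366 - q_V)/2, q_V = (331 - q_S)/2.
Substituting one into the other gives q_S = 401/3 and q_V = 296/3.
Price P = 415 - 697/3 = 548/3.
Vertex's profit: (548/3 - 84)·(296/3) = 9735.1111.

9735.11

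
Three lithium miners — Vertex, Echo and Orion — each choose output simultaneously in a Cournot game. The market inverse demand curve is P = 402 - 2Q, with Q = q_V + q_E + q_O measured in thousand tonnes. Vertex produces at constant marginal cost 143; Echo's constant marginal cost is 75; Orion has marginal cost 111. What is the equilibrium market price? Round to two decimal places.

182.75

Vertex's profit: π_V = (402 - 2Q)q_V - (143q_V). Setting ∂π_V/∂q_V = 0: 259 - 4q_V - 2(q_E + q_O) = 0.
Echo's first-order condition: 327 - 4q_E - 2(q_V + q_O) = 0.
Orion's first-order condition: 291 - 4q_O - 2(q_V + q_E) = 0.
Adding the 3 conditions: 877 − 4Q − 4Q = 0, i.e. Q = 877/8.
Back-substituting: q_V = (259 − 877/4)/2 = 159/8, q_E = (327 − 877/4)/2 = 431/8, q_O = (291 − 877/4)/2 = 287/8.
Total output Q = 877/8, so price P = 402 - 2·(877/8) = 731/4.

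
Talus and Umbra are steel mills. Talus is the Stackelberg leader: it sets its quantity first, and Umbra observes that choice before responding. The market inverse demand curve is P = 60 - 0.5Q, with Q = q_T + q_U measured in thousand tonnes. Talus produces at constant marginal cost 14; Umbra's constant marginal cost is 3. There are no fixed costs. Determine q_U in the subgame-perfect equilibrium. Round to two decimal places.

39.50

Solve by backward induction. Given q_T, the follower Umbra maximises π_U = (60 - (1/2)q_T - (1/2)q_U)q_U - 3q_U.
∂π_U/∂q_U = 57 - (1/2)q_T - q_U = 0 gives the reaction function q_U = (57 - (1/2)q_T).
The leader anticipates this reaction. Substituting into P = 60 - 0.5Q gives P = 63/2 - (1/4)q_T, so π_T = (63/2 - (1/4)q_T)q_T - 14q_T.
Leader FOC: 35/2 - (1/2)q_T = 0, so q_T = 35.
Then q_U = (57 - (1/2)·35) = 79/2.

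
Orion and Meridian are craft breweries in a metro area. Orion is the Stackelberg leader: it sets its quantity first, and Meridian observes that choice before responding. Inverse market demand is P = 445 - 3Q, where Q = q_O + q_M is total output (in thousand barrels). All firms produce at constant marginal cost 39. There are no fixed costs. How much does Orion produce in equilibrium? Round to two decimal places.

The follower Meridian best-responds to any q_O: π_M = (445 - 3Q)q_M - 39q_M.
∂π_M/∂q_M = 406 - 3q_O - 6q_M = 0 gives the reaction function q_M = (406 - 3q_O)/6.
The leader anticipates this reaction. Substituting into P = 445 - 3Q gives P = 242 - (3/2)q_O, so π_O = (242 - (3/2)q_O)q_O - 39q_O.
Maximising: ∂π_O/∂q_O = 203 - 3q_O = 0, giving q_O = 203/3.
Then q_M = (406 - 3·(203/3))/6 = 203/6.

67.67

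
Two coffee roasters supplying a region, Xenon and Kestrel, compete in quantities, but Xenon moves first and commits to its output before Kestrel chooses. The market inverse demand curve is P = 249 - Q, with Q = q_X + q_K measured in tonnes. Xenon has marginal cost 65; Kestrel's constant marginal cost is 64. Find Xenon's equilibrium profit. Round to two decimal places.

4186.13

Solve by backward induction. Given q_X, the follower Kestrel maximises π_K = (249 - q_X - q_K)q_K - 64q_K.
Follower FOC: 185 - q_X - 2q_K = 0, so q_K(q_X) = (185 - q_X)/2.
The leader anticipates this reaction. Substituting into P = 249 - Q gives P = 313/2 - (1/2)q_X, so π_X = (313/2 - (1/2)q_X)q_X - 65q_X.
Leader FOC: 183/2 - q_X = 0, so q_X = 183/2.
Then q_K = (185 - 183/2)/2 = 187/4.
Price P = 249 - 553/4 = 443/4.
Xenon's profit: (443/4 - 65)·(183/2) = 4186.1250.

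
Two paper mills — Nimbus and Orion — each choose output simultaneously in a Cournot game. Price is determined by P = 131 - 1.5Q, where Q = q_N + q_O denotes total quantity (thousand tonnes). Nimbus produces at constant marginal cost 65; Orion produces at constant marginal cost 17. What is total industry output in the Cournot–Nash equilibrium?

40

Nimbus's profit: π_N = (131 - 1.5Q)q_N - (65q_N). Setting ∂π_N/∂q_N = 0: 66 - 3q_N - (3/2)(q_O) = 0.
Orion's profit: π_O = (131 - 1.5Q)q_O - (17q_O). Setting ∂π_O/∂q_O = 0: 114 - 3q_O - (3/2)(q_N) = 0.
Rearranging gives the reaction functions q_N = (66 - (3/2)q_O)/3 and q_O = (114 - (3/2)q_N)/3.
Substituting one into the other gives q_N = 4 and q_O = 36.
Total output Q = 4 + 36 = 40.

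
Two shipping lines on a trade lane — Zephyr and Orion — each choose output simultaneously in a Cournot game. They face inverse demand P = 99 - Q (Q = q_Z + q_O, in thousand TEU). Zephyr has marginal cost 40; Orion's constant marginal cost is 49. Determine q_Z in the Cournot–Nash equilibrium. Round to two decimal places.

22.67

Zephyr's profit: π_Z = (99 - Q)q_Z - (40q_Z). Setting ∂π_Z/∂q_Z = 0: 59 - 2q_Z - (q_O) = 0.
Orion's first-order condition: 50 - 2q_O - (q_Z) = 0.
Best responses: q_Z = (59 - q_O)/2, q_O = (50 - q_Z)/2.
Substituting one into the other gives q_Z = 68/3 and q_O = 41/3.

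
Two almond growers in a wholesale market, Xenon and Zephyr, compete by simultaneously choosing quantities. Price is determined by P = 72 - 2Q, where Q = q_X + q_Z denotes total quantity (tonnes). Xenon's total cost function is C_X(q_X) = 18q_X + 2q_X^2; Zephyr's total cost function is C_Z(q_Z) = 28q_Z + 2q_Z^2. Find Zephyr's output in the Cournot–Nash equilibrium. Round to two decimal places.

Xenon's profit: π_X = (72 - 2Q)q_X - (18q_X + 2q_X²). Setting ∂π_X/∂q_X = 0: 54 - 8q_X - 2(q_Z) = 0.
Zephyr's first-order condition: 44 - 8q_Z - 2(q_X) = 0.
So q_X = (54 - 2q_Z)/8 and q_Z = (44 - 2q_X)/8.
Substituting one into the other gives q_X = 86/15 and q_Z = 61/15.

4.07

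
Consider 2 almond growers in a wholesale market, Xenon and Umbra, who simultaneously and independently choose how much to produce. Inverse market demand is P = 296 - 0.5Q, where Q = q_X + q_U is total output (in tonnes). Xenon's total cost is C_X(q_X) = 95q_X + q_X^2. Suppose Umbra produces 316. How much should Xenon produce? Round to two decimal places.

With the rival's output fixed at 316, Xenon's profit is π_X = (296 - (1/2)·316 - (1/2)q_X)q_X - (95q_X + q_X²) = (138 - (1/2)q_X)q_X - (95q_X + q_X²).
∂π_X/∂q_X = 43 - 3q_X = 0, so q_X = 43/3.

14.33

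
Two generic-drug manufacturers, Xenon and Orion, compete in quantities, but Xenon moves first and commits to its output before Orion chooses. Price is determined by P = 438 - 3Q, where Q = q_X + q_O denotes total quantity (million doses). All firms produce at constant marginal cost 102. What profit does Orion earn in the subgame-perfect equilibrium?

The follower Orion best-responds to any q_X: π_O = (438 - 3Q)q_O - 102q_O.
Setting the follower's marginal profit to zero, 336 - 3q_X - 6q_O = 0, i.e. q_O = (336 - 3q_X)/6.
The leader anticipates this reaction. Substituting into P = 438 - 3Q gives P = 270 - (3/2)q_X, so π_X = (270 - (3/2)q_X)q_X - 102q_X.
Leader FOC: 168 - 3q_X = 0, so q_X = 56.
Then q_O = (336 - 3·56)/6 = 28.
Price P = 438 - 3·84 = 186.
Orion's profit: (186 - 102)·28 = 2352.

2352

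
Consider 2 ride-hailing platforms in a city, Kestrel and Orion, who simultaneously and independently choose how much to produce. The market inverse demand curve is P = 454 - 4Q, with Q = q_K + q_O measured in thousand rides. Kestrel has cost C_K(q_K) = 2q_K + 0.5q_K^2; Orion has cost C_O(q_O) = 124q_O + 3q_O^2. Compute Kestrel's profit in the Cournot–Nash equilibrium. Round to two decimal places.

Kestrel's profit: π_K = (454 - 4Q)q_K - (2q_K + (1/2)q_K²). Setting ∂π_K/∂q_K = 0: 452 - 9q_K - 4(q_O) = 0.
Orion's profit: π_O = (454 - 4Q)q_O - (124q_O + 3q_O²). Setting ∂π_O/∂q_O = 0: 330 - 14q_O - 4(q_K) = 0.
Best responses: q_K = (452 - 4q_O)/9, q_O = (330 - 4q_K)/14.
Solving the pair: q_K = 45.5273, q_O = 581/55.
Price P = 454 - 4·(617/11) = 229.6364.
Kestrel's profit: 229.6364·45.5273 - 2·45.5273 - (1/2)·45.5273² = 9327.2965.

9327.30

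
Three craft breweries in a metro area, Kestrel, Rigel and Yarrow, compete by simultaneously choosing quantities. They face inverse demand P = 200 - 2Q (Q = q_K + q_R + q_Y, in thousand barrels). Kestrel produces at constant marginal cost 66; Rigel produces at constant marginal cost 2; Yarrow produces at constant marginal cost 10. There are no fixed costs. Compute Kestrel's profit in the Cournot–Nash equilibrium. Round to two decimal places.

6.13

Kestrel's profit: π_K = (200 - 2Q)q_K - (66q_K). Setting ∂π_K/∂q_K = 0: 134 - 4q_K - 2(q_R + q_Y) = 0.
Rigel's first-order condition: 198 - 4q_R - 2(q_K + q_Y) = 0.
Yarrow's profit: π_Y = (200 - 2Q)q_Y - (10q_Y). Setting ∂π_Y/∂q_Y = 0: 190 - 4q_Y - 2(q_K + q_R) = 0.
Adding the 3 first-order conditions: 522 − 8Q = 0, so Q = 261/4.
Back-substituting: q_K = (134 − 261/2)/2 = 7/4, q_R = (198 − 261/2)/2 = 135/4, q_Y = (190 − 261/2)/2 = 119/4.
Price P = 200 - 2·(261/4) = 139/2.
Kestrel's profit: (139/2 - 66)·(7/4) = 49/8.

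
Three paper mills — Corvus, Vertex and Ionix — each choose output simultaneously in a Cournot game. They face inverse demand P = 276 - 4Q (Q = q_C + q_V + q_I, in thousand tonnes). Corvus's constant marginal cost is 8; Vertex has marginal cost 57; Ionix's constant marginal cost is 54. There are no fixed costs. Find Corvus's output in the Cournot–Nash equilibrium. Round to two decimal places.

22.69

Corvus's profit: π_C = (276 - 4Q)q_C - (8q_C). Setting ∂π_C/∂q_C = 0: 268 - 8q_C - 4(q_V + q_I) = 0.
Vertex's first-order condition: 219 - 8q_V - 4(q_C + q_I) = 0.
Ionix's profit: π_I = (276 - 4Q)q_I - (54q_I). Setting ∂π_I/∂q_I = 0: 222 - 8q_I - 4(q_C + q_V) = 0.
Summing all 3 equations gives 709 − 16Q = 0, hence Q = 709/16.
Back-substituting: q_C = (268 − 709/4)/4 = 363/16, q_V = (219 − 709/4)/4 = 167/16, q_I = (222 − 709/4)/4 = 179/16.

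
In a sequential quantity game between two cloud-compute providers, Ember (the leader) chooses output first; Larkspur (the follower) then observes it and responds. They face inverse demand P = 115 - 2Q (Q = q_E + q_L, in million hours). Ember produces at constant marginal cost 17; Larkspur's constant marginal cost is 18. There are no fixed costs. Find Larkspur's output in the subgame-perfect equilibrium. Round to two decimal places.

The follower Larkspur best-responds to any q_E: π_L = (115 - 2Q)q_L - 18q_L.
Setting the follower's marginal profit to zero, 97 - 2q_E - 4q_L = 0, i.e. q_L = (97 - 2q_E)/4.
Ember substitutes q_L(q_E) into its own profit: π_E = q_E(115 - 2q_E - (97 - 2q_E)/2) - 17q_E = (133/2 - q_E)q_E - 17q_E.
Leader FOC: 99/2 - 2q_E = 0, so q_E = 99/4.
Then q_L = (97 - 2·(99/4))/4 = 95/8.

11.88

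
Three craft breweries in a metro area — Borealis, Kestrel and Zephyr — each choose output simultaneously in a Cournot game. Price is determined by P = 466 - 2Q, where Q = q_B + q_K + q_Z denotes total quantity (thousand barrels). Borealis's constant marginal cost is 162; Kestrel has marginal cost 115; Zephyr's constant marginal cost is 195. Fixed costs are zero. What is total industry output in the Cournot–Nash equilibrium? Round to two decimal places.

Borealis's profit: π_B = (466 - 2Q)q_B - (162q_B). Setting ∂π_B/∂q_B = 0: 304 - 4q_B - 2(q_K + q_Z) = 0.
Kestrel's profit: π_K = (466 - 2Q)q_K - (115q_K). Setting ∂π_K/∂q_K = 0: 351 - 4q_K - 2(q_B + q_Z) = 0.
Zephyr's profit: π_Z = (466 - 2Q)q_Z - (195q_Z). Setting ∂π_Z/∂q_Z = 0: 271 - 4q_Z - 2(q_B + q_K) = 0.
Adding the 3 first-order conditions: 926 − 8Q = 0, so Q = 463/4.
Back-substituting: q_B = (304 − 463/2)/2 = 145/4, q_K = (351 − 463/2)/2 = 239/4, q_Z = (271 − 463/2)/2 = 79/4.
Total output Q = 145/4 + 239/4 + 79/4 = 463/4.

115.75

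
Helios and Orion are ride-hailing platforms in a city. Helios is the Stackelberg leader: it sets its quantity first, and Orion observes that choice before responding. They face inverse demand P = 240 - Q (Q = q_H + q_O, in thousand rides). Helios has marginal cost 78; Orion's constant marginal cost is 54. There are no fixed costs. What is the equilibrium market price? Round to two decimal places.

112.50

The follower Orion best-responds to any q_H: π_O = (240 - Q)q_O - 54q_O.
∂π_O/∂q_O = 186 - q_H - 2q_O = 0 gives the reaction function q_O = (186 - q_H)/2.
The leader anticipates this reaction. Substituting into P = 240 - Q gives P = 147 - (1/2)q_H, so π_H = (147 - (1/2)q_H)q_H - 78q_H.
The leader's first-order condition 69 - q_H = 0 yields q_H = 69.
Then q_O = (186 - 69)/2 = 117/2.
Total output Q = 255/2, so price P = 240 - 255/2 = 225/2.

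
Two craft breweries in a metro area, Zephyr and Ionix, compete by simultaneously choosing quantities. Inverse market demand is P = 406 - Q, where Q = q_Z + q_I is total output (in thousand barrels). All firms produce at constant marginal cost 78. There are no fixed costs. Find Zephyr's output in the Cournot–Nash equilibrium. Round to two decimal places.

109.33

A representative firm's profit is π_i = q_i(406 - Q) - 78q_i.
First-order condition (treating rivals' output as given): 328 - 2q_i - q_j = 0.
With identical firms every q_j equals q_i, so q_j = q_i and 328 = 3q_i, giving q_i = 328/3.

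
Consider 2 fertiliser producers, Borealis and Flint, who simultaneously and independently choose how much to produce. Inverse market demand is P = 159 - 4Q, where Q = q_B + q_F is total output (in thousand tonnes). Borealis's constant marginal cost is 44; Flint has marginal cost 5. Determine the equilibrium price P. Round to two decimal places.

Borealis's profit: π_B = (159 - 4Q)q_B - (44q_B). Setting ∂π_B/∂q_B = 0: 115 - 8q_B - 4(q_F) = 0.
Flint's profit: π_F = (159 - 4Q)q_F - (5q_F). Setting ∂π_F/∂q_F = 0: 154 - 8q_F - 4(q_B) = 0.
Best responses: q_B = (115 - 4q_F)/8, q_F = (154 - 4q_B)/8.
Substituting one into the other gives q_B = 19/3 and q_F = 193/12.
Total output Q = 269/12, so price P = 159 - 4·(269/12) = 208/3.

69.33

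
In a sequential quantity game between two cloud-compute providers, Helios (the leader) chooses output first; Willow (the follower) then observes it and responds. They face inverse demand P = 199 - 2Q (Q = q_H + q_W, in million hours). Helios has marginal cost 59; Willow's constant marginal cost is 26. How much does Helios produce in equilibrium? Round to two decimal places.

The follower Willow best-responds to any q_H: π_W = (199 - 2Q)q_W - 26q_W.
Follower FOC: 173 - 2q_H - 4q_W = 0, so q_W(q_H) = (173 - 2q_H)/4.
The leader anticipates this reaction. Substituting into P = 199 - 2Q gives P = 225/2 - q_H, so π_H = (225/2 - q_H)q_H - 59q_H.
The leader's first-order condition 107/2 - 2q_H = 0 yields q_H = 107/4.
Then q_W = (173 - 2·(107/4))/4 = 239/8.

26.75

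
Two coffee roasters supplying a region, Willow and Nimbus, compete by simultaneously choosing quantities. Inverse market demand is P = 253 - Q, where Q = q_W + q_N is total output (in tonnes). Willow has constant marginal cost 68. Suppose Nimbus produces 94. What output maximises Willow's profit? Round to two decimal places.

45.50

With the rival's output fixed at 94, Willow's profit is π_W = (253 - 94 - q_W)q_W - (68q_W) = (159 - q_W)q_W - (68q_W).
∂π_W/∂q_W = 91 - 2q_W = 0, so q_W = 91/2.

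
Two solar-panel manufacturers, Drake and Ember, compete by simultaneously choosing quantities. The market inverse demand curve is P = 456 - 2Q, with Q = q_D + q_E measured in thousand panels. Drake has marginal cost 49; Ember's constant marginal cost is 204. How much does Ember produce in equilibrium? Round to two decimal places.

16.17

Drake's profit: π_D = (456 - 2Q)q_D - (49q_D). Setting ∂π_D/∂q_D = 0: 407 - 4q_D - 2(q_E) = 0.
Ember's profit: π_E = (456 - 2Q)q_E - (204q_E). Setting ∂π_E/∂q_E = 0: 252 - 4q_E - 2(q_D) = 0.
Rearranging gives the reaction functions q_D = (407 - 2q_E)/4 and q_E = (252 - 2q_D)/4.
Solving the pair: q_D = 281/3, q_E = 97/6.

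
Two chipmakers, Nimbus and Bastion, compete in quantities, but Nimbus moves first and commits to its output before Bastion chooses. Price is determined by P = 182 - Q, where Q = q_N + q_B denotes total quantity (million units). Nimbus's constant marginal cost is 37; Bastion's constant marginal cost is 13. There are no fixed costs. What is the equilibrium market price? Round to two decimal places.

The follower Bastion best-responds to any q_N: π_B = (182 - Q)q_B - 13q_B.
∂π_B/∂q_B = 169 - q_N - 2q_B = 0 gives the reaction function q_B = (169 - q_N)/2.
The leader anticipates this reaction. Substituting into P = 182 - Q gives P = 195/2 - (1/2)q_N, so π_N = (195/2 - (1/2)q_N)q_N - 37q_N.
Leader FOC: 121/2 - q_N = 0, so q_N = 121/2.
Then q_B = (169 - 121/2)/2 = 217/4.
Total output Q = 459/4, so price P = 182 - 459/4 = 269/4.

67.25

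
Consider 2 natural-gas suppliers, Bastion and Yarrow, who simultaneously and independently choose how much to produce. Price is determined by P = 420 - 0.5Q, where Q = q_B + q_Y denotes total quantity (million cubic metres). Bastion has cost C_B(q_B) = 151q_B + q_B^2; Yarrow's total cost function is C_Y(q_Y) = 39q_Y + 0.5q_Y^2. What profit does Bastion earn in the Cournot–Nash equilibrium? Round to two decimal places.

5478.54

Bastion's profit: π_B = (420 - 0.5Q)q_B - (151q_B + q_B²). Setting ∂π_B/∂q_B = 0: 269 - 3q_B - (1/2)(q_Y) = 0.
Yarrow's first-order condition: 381 - 2q_Y - (1/2)(q_B) = 0.
So q_B = (269 - (1/2)q_Y)/3 and q_Y = (381 - (1/2)q_B)/2.
Solving the pair: q_B = 1390/23, q_Y = 175.3913.
Price P = 420 - (1/2)·235.8261 = 302.0870.
Bastion's profit: 302.0870·(1390/23) - 151·(1390/23) - (1390/23)² = 5478.5444.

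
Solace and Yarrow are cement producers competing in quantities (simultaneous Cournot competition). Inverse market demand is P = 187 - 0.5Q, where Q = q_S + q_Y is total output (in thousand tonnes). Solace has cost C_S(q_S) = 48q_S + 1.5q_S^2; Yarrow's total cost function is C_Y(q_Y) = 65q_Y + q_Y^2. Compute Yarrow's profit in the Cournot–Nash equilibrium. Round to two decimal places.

1902.86

Solace's profit: π_S = (187 - 0.5Q)q_S - (48q_S + (3/2)q_S²). Setting ∂π_S/∂q_S = 0: 139 - 4q_S - (1/2)(q_Y) = 0.
Yarrow's profit: π_Y = (187 - 0.5Q)q_Y - (65q_Y + q_Y²). Setting ∂π_Y/∂q_Y = 0: 122 - 3q_Y - (1/2)(q_S) = 0.
Rearranging gives the reaction functions q_S = (139 - (1/2)q_Y)/4 and q_Y = (122 - (1/2)q_S)/3.
Substituting one into the other gives q_S = 1424/47 and q_Y = 1674/47.
Price P = 187 - (1/2)·65.9149 = 154.0426.
Yarrow's profit: 154.0426·(1674/47) - 65·(1674/47) - (1674/47)² = 1902.8583.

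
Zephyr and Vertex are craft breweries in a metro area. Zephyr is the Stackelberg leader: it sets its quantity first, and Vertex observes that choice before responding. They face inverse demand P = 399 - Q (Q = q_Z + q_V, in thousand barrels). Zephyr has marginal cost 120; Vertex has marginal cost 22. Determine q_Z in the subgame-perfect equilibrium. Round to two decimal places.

90.50

The follower Vertex best-responds to any q_Z: π_V = (399 - Q)q_V - 22q_V.
∂π_V/∂q_V = 377 - q_Z - 2q_V = 0 gives the reaction function q_V = (377 - q_Z)/2.
The leader anticipates this reaction. Substituting into P = 399 - Q gives P = 421/2 - (1/2)q_Z, so π_Z = (421/2 - (1/2)q_Z)q_Z - 120q_Z.
Leader FOC: 181/2 - q_Z = 0, so q_Z = 181/2.
Then q_V = (377 - 181/2)/2 = 573/4.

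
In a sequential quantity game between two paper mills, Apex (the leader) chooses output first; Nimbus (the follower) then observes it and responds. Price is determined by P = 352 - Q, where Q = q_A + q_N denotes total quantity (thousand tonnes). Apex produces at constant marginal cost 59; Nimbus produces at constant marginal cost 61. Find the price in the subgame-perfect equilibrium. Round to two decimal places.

Solve by backward induction. Given q_A, the follower Nimbus maximises π_N = (352 - q_A - q_N)q_N - 61q_N.
Follower FOC: 291 - q_A - 2q_N = 0, so q_N(q_A) = (291 - q_A)/2.
The leader anticipates this reaction. Substituting into P = 352 - Q gives P = 413/2 - (1/2)q_A, so π_A = (413/2 - (1/2)q_A)q_A - 59q_A.
Leader FOC: 295/2 - q_A = 0, so q_A = 295/2.
Then q_N = (291 - 295/2)/2 = 287/4.
Total output Q = 877/4, so price P = 352 - 877/4 = 531/4.

132.75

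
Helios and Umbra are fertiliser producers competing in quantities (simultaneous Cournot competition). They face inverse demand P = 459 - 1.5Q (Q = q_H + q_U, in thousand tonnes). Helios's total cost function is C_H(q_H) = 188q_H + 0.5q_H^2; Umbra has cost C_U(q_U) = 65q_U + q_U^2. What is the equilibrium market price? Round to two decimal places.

Helios's profit: π_H = (459 - 1.5Q)q_H - (188q_H + (1/2)q_H²). Setting ∂π_H/∂q_H = 0: 271 - 4q_H - (3/2)(q_U) = 0.
Umbra's profit: π_U = (459 - 1.5Q)q_U - (65q_U + q_U²). Setting ∂π_U/∂q_U = 0: 394 - 5q_U - (3/2)(q_H) = 0.
So q_H = (271 - (3/2)q_U)/4 and q_U = (394 - (3/2)q_H)/5.
Solving the pair: q_H = 43.0423, q_U = 65.8873.
Total output Q = 108.9296, so price P = 459 - (3/2)·108.9296 = 295.6056.

295.61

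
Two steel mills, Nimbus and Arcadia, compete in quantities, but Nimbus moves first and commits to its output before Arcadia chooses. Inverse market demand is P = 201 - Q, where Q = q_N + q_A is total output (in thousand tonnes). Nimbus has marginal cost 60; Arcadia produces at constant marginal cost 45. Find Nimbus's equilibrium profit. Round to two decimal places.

1984.50

The follower Arcadia best-responds to any q_N: π_A = (201 - Q)q_A - 45q_A.
∂π_A/∂q_A = 156 - q_N - 2q_A = 0 gives the reaction function q_A = (156 - q_N)/2.
The leader anticipates this reaction. Substituting into P = 201 - Q gives P = 123 - (1/2)q_N, so π_N = (123 - (1/2)q_N)q_N - 60q_N.
Leader FOC: 63 - q_N = 0, so q_N = 63.
Then q_A = (156 - 63)/2 = 93/2.
Price P = 201 - 219/2 = 183/2.
Nimbus's profit: (183/2 - 60)·63 = 1984.5000.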